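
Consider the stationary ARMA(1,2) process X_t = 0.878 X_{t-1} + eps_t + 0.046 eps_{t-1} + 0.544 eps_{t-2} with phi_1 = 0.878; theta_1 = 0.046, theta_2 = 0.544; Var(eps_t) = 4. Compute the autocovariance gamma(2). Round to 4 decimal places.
\gamma(2) = 34.5390

Multiply the model equation by X_{t-k} and take expectations. With theta_0 = psi_0 = 1 and psi_j the MA(infinity) weights, this gives
  gamma(k) - sum_i phi_i gamma(k-i) = c_k,
  c_k = sigma^2 * sum_{j=k..q} theta_j psi_{j-k}   (c_k = 0 for k > q),
using gamma(-m) = gamma(m).
psi-weights needed (psi_j = theta_j + sum_i phi_i psi_{j-i}):
  psi_1 = theta_1 + phi_1 = 0.046 + (0.878) = 0.924
  psi_2 = theta_2 + phi_1 psi_1 = 0.544 + (0.878)(0.924) = 1.355272
Right-hand sides:
  c_0 = sigma^2 (1 + theta_1 psi_1 + theta_2 psi_2) = 4 * (1 + (0.046)(0.924) + (0.544)(1.355272)) = 4 * 1.779772 = 7.119088
  c_1 = sigma^2 (theta_1 + theta_2 psi_1) = 4 * (0.046 + (0.544)(0.924)) = 2.194624
  c_2 = sigma^2 theta_2 = 4 * (0.544) = 2.176
Equations for k = 0 and k = 1 (AR order 1):
  gamma(0) = phi_1 gamma(1) + c_0
  gamma(1) = phi_1 gamma(0) + c_1
Substituting the second into the first: gamma(0) (1 - phi_1^2) = c_0 + phi_1 c_1, so
  gamma(0) = (c_0 + phi_1 c_1) / (1 - phi_1^2) = (7.119088 + (0.878)(2.194624)) / (1 - (0.878)^2) = 9.045968 / 0.229116 = 39.482043.
  gamma(1) = phi_1 gamma(0) + c_1 = (0.878)(39.482043) + (2.194624) = 36.859858.
For k = 2: gamma(2) = phi_1 gamma(1) + c_2
  = (0.878)(36.859858) + (2.176) = 34.538955.
Therefore gamma(2) = 34.5390 (to 4 decimal places).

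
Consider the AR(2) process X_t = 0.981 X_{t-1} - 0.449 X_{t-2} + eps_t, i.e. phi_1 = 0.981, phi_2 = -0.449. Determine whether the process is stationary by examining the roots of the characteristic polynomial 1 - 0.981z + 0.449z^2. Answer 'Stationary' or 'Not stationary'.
\text{Stationary}

The AR(p) characteristic polynomial is P(z) = 1 - 0.981z + 0.449z^2.
Stationarity requires all roots to lie outside the unit circle, i.e. |z| > 1 for every root.
Set 1 + (-0.981) z + (0.449) z^2 = 0, i.e. a z^2 + b z + c = 0 with a = 0.449, b = -0.981, c = 1.
Discriminant D = b^2 - 4ac = (-0.981)^2 - 4*(0.449)*1 = 0.962361 - (1.796) = -0.833639.
D < 0, so the roots are the complex-conjugate pair z = (-b +/- i sqrt(-D)) / (2a) = 1.0924 +/- 1.0167i.
For a conjugate pair |z|^2 = z * conj(z) = (product of roots) = c/a = 1/(0.449) = 2.227171, so |z| = sqrt(2.227171) = 1.4924 for both roots.
Moduli of all roots: 1.4924, 1.4924.
All moduli strictly greater than 1? Yes.
Verdict: Stationary.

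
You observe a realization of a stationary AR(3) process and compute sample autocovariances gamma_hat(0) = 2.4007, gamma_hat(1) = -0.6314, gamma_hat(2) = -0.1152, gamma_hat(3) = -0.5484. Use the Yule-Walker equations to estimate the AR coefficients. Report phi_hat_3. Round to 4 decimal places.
\hat\phi_{3} = -0.3010

The Yule-Walker equations for an AR(p) process read, in matrix form,
  Gamma_p phi = r_p,   with   (Gamma_p)_{ij} = gamma(|i - j|),
                       (r_p)_i = gamma(i),   i,j = 1..p.
Substitute the sample gammas (Toeplitz matrix and right-hand side of size 3):
  Gamma_p = [[2.4007, -0.6314, -0.1152], [-0.6314, 2.4007, -0.6314], [-0.1152, -0.6314, 2.4007]]
  r_p     = [-0.6314, -0.1152, -0.5484]
Written out (R1..R3):
  (R1) 2.4007 phi_1 - 0.6314 phi_2 - 0.1152 phi_3 = -0.6314
  (R2) -0.6314 phi_1 + 2.4007 phi_2 - 0.6314 phi_3 = -0.1152
  (R3) -0.1152 phi_1 - 0.6314 phi_2 + 2.4007 phi_3 = -0.5484
Gaussian elimination:
  R2 <- R2 - (-0.6314/2.4007) R1 = R2 - (-0.263007) R1:  2.234638 phi_2 - 0.661698 phi_3 = -0.281262
  R3 <- R3 - (-0.1152/2.4007) R1 = R3 - (-0.047986) R1:  -0.661698 phi_2 + 2.395172 phi_3 = -0.578698
  R3 <- R3 - (-0.661698/2.234638) R2 = R3 - (-0.29611) R2:  2.199237 phi_3 = -0.661983
Back-substitution:
  phi_hat_3 = -0.661983 / 2.199237 = -0.301006
  phi_hat_2 = (-0.281262 - (-0.661698)(-0.301006)) / 2.234638 = -0.214996
  phi_hat_1 = (-0.6314 - (-0.6314)(-0.214996) - (-0.1152)(-0.301006)) / 2.4007 = -0.333996
So phi_hat = [-0.3340, -0.2150, -0.3010].
Therefore phi_hat_3 = -0.3010.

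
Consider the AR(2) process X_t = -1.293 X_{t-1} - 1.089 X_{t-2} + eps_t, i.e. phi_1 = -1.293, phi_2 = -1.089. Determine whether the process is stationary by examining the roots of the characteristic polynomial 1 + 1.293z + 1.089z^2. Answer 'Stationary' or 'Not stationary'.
\text{Not stationary}

The AR(p) characteristic polynomial is P(z) = 1 + 1.293z + 1.089z^2.
Stationarity requires all roots to lie outside the unit circle, i.e. |z| > 1 for every root.
Set 1 + (1.293) z + (1.089) z^2 = 0, i.e. a z^2 + b z + c = 0 with a = 1.089, b = 1.293, c = 1.
Discriminant D = b^2 - 4ac = (1.293)^2 - 4*(1.089)*1 = 1.671849 - (4.356) = -2.684151.
D < 0, so the roots are the complex-conjugate pair z = (-b +/- i sqrt(-D)) / (2a) = -0.5937 +/- 0.7522i.
For a conjugate pair |z|^2 = z * conj(z) = (product of roots) = c/a = 1/(1.089) = 0.918274, so |z| = sqrt(0.918274) = 0.9583 for both roots.
Moduli of all roots: 0.9583, 0.9583.
All moduli strictly greater than 1? No.
Verdict: Not stationary.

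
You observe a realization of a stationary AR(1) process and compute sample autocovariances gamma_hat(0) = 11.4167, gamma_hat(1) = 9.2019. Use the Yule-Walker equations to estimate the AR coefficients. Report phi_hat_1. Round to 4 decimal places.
\hat\phi_{1} = 0.8060

The Yule-Walker equations for an AR(p) process read, in matrix form,
  Gamma_p phi = r_p,   with   (Gamma_p)_{ij} = gamma(|i - j|),
                       (r_p)_i = gamma(i),   i,j = 1..p.
Substitute the sample gammas (Toeplitz matrix and right-hand side of size 1):
  Gamma_p = [[11.4167]]
  r_p     = [9.2019]
With p = 1 this is the single equation gamma(0) phi_1 = gamma(1):
  phi_hat_1 = gamma(1) / gamma(0) = 9.2019 / 11.4167 = 0.8060.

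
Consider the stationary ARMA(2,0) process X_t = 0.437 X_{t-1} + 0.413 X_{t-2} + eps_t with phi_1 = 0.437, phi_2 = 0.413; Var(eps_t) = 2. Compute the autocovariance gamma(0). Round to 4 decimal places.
\gamma(0) = 5.4092

Multiply the model equation by X_{t-k} and take expectations. With theta_0 = psi_0 = 1 and psi_j the MA(infinity) weights, this gives
  gamma(k) - sum_i phi_i gamma(k-i) = c_k,
  c_k = sigma^2 * sum_{j=k..q} theta_j psi_{j-k}   (c_k = 0 for k > q),
using gamma(-m) = gamma(m).
Pure AR (q = 0): c_0 = sigma^2 = 2, c_k = 0 for k >= 1.
Equations for k = 0, 1, 2 (AR order 2, c_2 = 0):
  (E0) gamma(0) = phi_1 gamma(1) + phi_2 gamma(2) + c_0
  (E1) gamma(1) = phi_1 gamma(0) + phi_2 gamma(1) + c_1
  (E2) gamma(2) = phi_1 gamma(1) + phi_2 gamma(0)
From (E1): gamma(1) = A gamma(0) + B with
  A = phi_1 / (1 - phi_2) = 0.437 / 0.587 = 0.744463,   B = c_1 / (1 - phi_2) = 0 / 0.587 = 0.
Insert (E2) into (E0): gamma(0) (1 - phi_2^2) = phi_1 (1 + phi_2) gamma(1) + c_0.
  phi_1 (1 + phi_2) = (0.437)(1.413) = 0.617481,   1 - phi_2^2 = 0.829431.
Replace gamma(1) by A gamma(0) + B and collect gamma(0):
  gamma(0) [0.829431 - (0.617481)(0.744463)] = c_0 = 2
  gamma(0) * 0.369739 = 2
  gamma(0) = 2 / 0.369739 = 5.409221.
Therefore gamma(0) = 5.4092 (to 4 decimal places).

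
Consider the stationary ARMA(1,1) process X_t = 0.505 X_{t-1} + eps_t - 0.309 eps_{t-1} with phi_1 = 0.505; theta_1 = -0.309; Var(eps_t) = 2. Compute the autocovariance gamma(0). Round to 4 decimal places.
\gamma(0) = 2.1031

Multiply the model equation by X_{t-k} and take expectations. With theta_0 = psi_0 = 1 and psi_j the MA(infinity) weights, this gives
  gamma(k) - sum_i phi_i gamma(k-i) = c_k,
  c_k = sigma^2 * sum_{j=k..q} theta_j psi_{j-k}   (c_k = 0 for k > q),
using gamma(-m) = gamma(m).
psi-weights needed (psi_j = theta_j + sum_i phi_i psi_{j-i}):
  psi_1 = theta_1 + phi_1 = -0.309 + (0.505) = 0.196
Right-hand sides:
  c_0 = sigma^2 (1 + theta_1 psi_1) = 2 * (1 + (-0.309)(0.196)) = 2 * 0.939436 = 1.878872
  c_1 = sigma^2 theta_1 = 2 * (-0.309) = -0.618
  c_2 = 0
Equations for k = 0 and k = 1 (AR order 1):
  gamma(0) = phi_1 gamma(1) + c_0
  gamma(1) = phi_1 gamma(0) + c_1
Substituting the second into the first: gamma(0) (1 - phi_1^2) = c_0 + phi_1 c_1, so
  gamma(0) = (c_0 + phi_1 c_1) / (1 - phi_1^2) = (1.878872 + (0.505)(-0.618)) / (1 - (0.505)^2) = 1.566782 / 0.744975 = 2.103134.
Therefore gamma(0) = 2.1031 (to 4 decimal places).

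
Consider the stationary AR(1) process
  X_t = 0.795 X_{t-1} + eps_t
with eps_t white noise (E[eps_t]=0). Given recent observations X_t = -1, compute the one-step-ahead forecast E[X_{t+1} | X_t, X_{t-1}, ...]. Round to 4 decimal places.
E[X_{t+1} \mid \mathcal F_t] = -0.7950

For an AR(p) model X_t = c + sum_i phi_i X_{t-i} + eps_t, the
one-step-ahead conditional mean is
  E[X_{t+1} | X_t, ...] = c + sum_i phi_i X_{t+1-i}.
Substitute known values:
  E[X_{t+1} | ...] = (0.795) * (-1)
                   = -0.7950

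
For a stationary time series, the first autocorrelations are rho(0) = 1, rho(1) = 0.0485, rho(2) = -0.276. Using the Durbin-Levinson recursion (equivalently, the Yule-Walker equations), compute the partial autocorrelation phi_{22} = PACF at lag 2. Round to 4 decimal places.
\phi_{22} = -0.2790

The PACF at lag k is phi_{kk}, the last component of the solution
to the Yule-Walker system G_k phi = r_k where
  (G_k)_{ij} = rho(|i - j|), (r_k)_i = rho(i), i,j = 1..k.
Equivalently, Durbin-Levinson gives phi_{kk} iteratively:
  phi_{11} = rho(1)
  phi_{kk} = [rho(k) - sum_{j=1..k-1} phi_{k-1,j} rho(k-j)]
            / [1 - sum_{j=1..k-1} phi_{k-1,j} rho(j)],
  phi_{k,j} = phi_{k-1,j} - phi_{kk} phi_{k-1,k-j},  j = 1..k-1.
Step k = 1:
  phi_11 = rho(1) = 0.0485.
Step k = 2:
  phi_22 = [rho(2) - phi_11 rho(1)] / [1 - phi_11 rho(1)] = [-0.276 - (0.0485)(0.0485)] / [1 - (0.0485)(0.0485)]
         = -0.27835225 / 0.99764775 = -0.279.
Therefore phi_{22} = -0.2790.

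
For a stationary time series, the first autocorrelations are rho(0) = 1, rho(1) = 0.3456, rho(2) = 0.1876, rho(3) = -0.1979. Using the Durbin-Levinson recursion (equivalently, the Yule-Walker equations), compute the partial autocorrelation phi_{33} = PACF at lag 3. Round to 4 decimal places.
\phi_{33} = -0.3250

The PACF at lag k is phi_{kk}, the last component of the solution
to the Yule-Walker system G_k phi = r_k where
  (G_k)_{ij} = rho(|i - j|), (r_k)_i = rho(i), i,j = 1..k.
Equivalently, Durbin-Levinson gives phi_{kk} iteratively:
  phi_{11} = rho(1)
  phi_{kk} = [rho(k) - sum_{j=1..k-1} phi_{k-1,j} rho(k-j)]
            / [1 - sum_{j=1..k-1} phi_{k-1,j} rho(j)],
  phi_{k,j} = phi_{k-1,j} - phi_{kk} phi_{k-1,k-j},  j = 1..k-1.
Step k = 1:
  phi_11 = rho(1) = 0.3456.
Step k = 2:
  phi_22 = [rho(2) - phi_11 rho(1)] / [1 - phi_11 rho(1)] = [0.1876 - (0.3456)(0.3456)] / [1 - (0.3456)(0.3456)]
         = 0.06816064 / 0.88056064 = 0.077406.
  Update: phi_21 = phi_11 - phi_22 phi_11 = 0.3456 - (0.077406)(0.3456) = 0.318849.
Step k = 3:
  phi_33 = [rho(3) - phi_21 rho(2) - phi_22 rho(1)] / [1 - phi_21 rho(1) - phi_22 rho(2)]
    numerator   = -0.1979 - (0.318849)(0.1876) - (0.077406)(0.3456) = -0.28446748
    denominator = 1 - (0.318849)(0.3456) - (0.077406)(0.1876) = 0.8752846
  phi_33 = -0.28446748 / 0.8752846 = -0.325.
Therefore phi_{33} = -0.3250.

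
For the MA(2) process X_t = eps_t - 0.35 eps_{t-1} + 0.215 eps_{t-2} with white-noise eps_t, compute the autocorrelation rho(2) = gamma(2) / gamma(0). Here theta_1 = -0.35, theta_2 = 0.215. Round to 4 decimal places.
\rho(2) = 0.1840

For an MA(q) process with theta_0 = 1, the autocovariance is
  gamma(k) = sigma^2 * sum_{i=0..q-k} theta_i * theta_{i+k},
and rho(k) = gamma(k) / gamma(0). Sigma^2 cancels.
  numerator   = (1)*(0.215) = 0.215.
  denominator = (1)^2 + (-0.35)^2 + (0.215)^2 = 1.168725.
  rho(2) = 0.215 / 1.168725 = 0.1840.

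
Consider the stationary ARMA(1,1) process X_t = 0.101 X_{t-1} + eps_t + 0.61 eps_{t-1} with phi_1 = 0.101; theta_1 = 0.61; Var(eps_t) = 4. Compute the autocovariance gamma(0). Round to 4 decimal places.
\gamma(0) = 6.0429

Multiply the model equation by X_{t-k} and take expectations. With theta_0 = psi_0 = 1 and psi_j the MA(infinity) weights, this gives
  gamma(k) - sum_i phi_i gamma(k-i) = c_k,
  c_k = sigma^2 * sum_{j=k..q} theta_j psi_{j-k}   (c_k = 0 for k > q),
using gamma(-m) = gamma(m).
psi-weights needed (psi_j = theta_j + sum_i phi_i psi_{j-i}):
  psi_1 = theta_1 + phi_1 = 0.61 + (0.101) = 0.711
Right-hand sides:
  c_0 = sigma^2 (1 + theta_1 psi_1) = 4 * (1 + (0.61)(0.711)) = 4 * 1.43371 = 5.73484
  c_1 = sigma^2 theta_1 = 4 * (0.61) = 2.44
  c_2 = 0
Equations for k = 0 and k = 1 (AR order 1):
  gamma(0) = phi_1 gamma(1) + c_0
  gamma(1) = phi_1 gamma(0) + c_1
Substituting the second into the first: gamma(0) (1 - phi_1^2) = c_0 + phi_1 c_1, so
  gamma(0) = (c_0 + phi_1 c_1) / (1 - phi_1^2) = (5.73484 + (0.101)(2.44)) / (1 - (0.101)^2) = 5.98128 / 0.989799 = 6.042924.
Therefore gamma(0) = 6.0429 (to 4 decimal places).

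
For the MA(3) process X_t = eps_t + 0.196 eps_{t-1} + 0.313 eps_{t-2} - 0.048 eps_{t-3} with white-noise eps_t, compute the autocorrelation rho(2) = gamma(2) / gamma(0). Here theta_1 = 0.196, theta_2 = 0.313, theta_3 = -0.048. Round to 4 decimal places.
\rho(2) = 0.2666

For an MA(q) process with theta_0 = 1, the autocovariance is
  gamma(k) = sigma^2 * sum_{i=0..q-k} theta_i * theta_{i+k},
and rho(k) = gamma(k) / gamma(0). Sigma^2 cancels.
  numerator   = (1)*(0.313) + (0.196)*(-0.048) = 0.303592.
  denominator = (1)^2 + (0.196)^2 + (0.313)^2 + (-0.048)^2 = 1.138689.
  rho(2) = 0.303592 / 1.138689 = 0.2666.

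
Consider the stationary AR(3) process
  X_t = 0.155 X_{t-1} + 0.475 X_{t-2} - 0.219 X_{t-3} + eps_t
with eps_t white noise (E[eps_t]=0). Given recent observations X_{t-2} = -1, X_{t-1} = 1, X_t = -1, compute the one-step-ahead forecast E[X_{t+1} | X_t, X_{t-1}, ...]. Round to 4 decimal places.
E[X_{t+1} \mid \mathcal F_t] = 0.5390

For an AR(p) model X_t = c + sum_i phi_i X_{t-i} + eps_t, the
one-step-ahead conditional mean is
  E[X_{t+1} | X_t, ...] = c + sum_i phi_i X_{t+1-i}.
Substitute known values:
  E[X_{t+1} | ...] = (0.155) * (-1) + (0.475) * (1) + (-0.219) * (-1)
                   = 0.5390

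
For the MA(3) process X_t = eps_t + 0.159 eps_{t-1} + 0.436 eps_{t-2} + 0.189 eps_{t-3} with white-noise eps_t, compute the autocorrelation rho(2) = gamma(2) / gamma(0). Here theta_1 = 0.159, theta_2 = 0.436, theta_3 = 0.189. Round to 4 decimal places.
\rho(2) = 0.3725

For an MA(q) process with theta_0 = 1, the autocovariance is
  gamma(k) = sigma^2 * sum_{i=0..q-k} theta_i * theta_{i+k},
and rho(k) = gamma(k) / gamma(0). Sigma^2 cancels.
  numerator   = (1)*(0.436) + (0.159)*(0.189) = 0.466051.
  denominator = (1)^2 + (0.159)^2 + (0.436)^2 + (0.189)^2 = 1.251098.
  rho(2) = 0.466051 / 1.251098 = 0.3725.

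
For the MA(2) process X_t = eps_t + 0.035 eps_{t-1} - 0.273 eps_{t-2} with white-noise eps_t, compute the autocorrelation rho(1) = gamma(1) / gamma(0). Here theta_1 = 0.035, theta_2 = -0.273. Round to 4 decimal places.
\rho(1) = 0.0237

For an MA(q) process with theta_0 = 1, the autocovariance is
  gamma(k) = sigma^2 * sum_{i=0..q-k} theta_i * theta_{i+k},
and rho(k) = gamma(k) / gamma(0). Sigma^2 cancels.
  numerator   = (1)*(0.035) + (0.035)*(-0.273) = 0.025445.
  denominator = (1)^2 + (0.035)^2 + (-0.273)^2 = 1.075754.
  rho(1) = 0.025445 / 1.075754 = 0.0237.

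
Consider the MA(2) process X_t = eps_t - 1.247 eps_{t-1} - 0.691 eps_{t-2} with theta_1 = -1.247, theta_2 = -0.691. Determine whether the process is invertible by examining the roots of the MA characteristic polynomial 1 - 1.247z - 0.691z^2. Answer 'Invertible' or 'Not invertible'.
\text{Not invertible}

The MA(q) characteristic polynomial is P(z) = 1 - 1.247z - 0.691z^2.
Invertibility requires all roots to lie outside the unit circle, i.e. |z| > 1 for every root.
Set 1 + (-1.247) z + (-0.691) z^2 = 0, i.e. a z^2 + b z + c = 0 with a = -0.691, b = -1.247, c = 1.
Discriminant D = b^2 - 4ac = (-1.247)^2 - 4*(-0.691)*1 = 1.555009 - (-2.764) = 4.319009.
D >= 0, so the roots are real: z = (-b +/- sqrt(D)) / (2a) = (1.247 +/- 2.078223) / (-1.382).
  z_1 = (1.247 + 2.078223) / (-1.382) = -2.4061,   |z_1| = 2.4061.
  z_2 = (1.247 - 2.078223) / (-1.382) = 0.6015,   |z_2| = 0.6015.
Moduli of all roots: 2.4061, 0.6015.
All moduli strictly greater than 1? No.
Verdict: Not invertible.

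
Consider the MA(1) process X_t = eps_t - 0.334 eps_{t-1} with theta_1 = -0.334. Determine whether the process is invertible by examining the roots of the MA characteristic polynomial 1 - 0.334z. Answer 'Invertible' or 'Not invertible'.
\text{Invertible}

The MA(q) characteristic polynomial is P(z) = 1 - 0.334z.
Invertibility requires all roots to lie outside the unit circle, i.e. |z| > 1 for every root.
This is linear in z: 1 + (-0.334) z = 0  =>  z = -1/(-0.334) = 2.994012,  |z| = 2.994012.
Moduli of all roots: 2.9940.
All moduli strictly greater than 1? Yes.
Verdict: Invertible.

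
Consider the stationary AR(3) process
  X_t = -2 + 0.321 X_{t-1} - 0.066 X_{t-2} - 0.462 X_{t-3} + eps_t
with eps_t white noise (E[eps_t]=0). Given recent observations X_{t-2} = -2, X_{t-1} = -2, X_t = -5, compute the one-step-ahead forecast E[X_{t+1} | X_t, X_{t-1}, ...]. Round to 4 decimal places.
E[X_{t+1} \mid \mathcal F_t] = -2.5490

For an AR(p) model X_t = c + sum_i phi_i X_{t-i} + eps_t, the
one-step-ahead conditional mean is
  E[X_{t+1} | X_t, ...] = c + sum_i phi_i X_{t+1-i}.
Substitute known values:
  E[X_{t+1} | ...] = -2 + (0.321) * (-5) + (-0.066) * (-2) + (-0.462) * (-2)
                   = -2.5490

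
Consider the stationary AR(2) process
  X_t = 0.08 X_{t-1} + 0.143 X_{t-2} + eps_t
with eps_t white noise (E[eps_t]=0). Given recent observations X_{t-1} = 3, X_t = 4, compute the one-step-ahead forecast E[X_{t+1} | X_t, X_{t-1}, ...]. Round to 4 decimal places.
E[X_{t+1} \mid \mathcal F_t] = 0.7490

For an AR(p) model X_t = c + sum_i phi_i X_{t-i} + eps_t, the
one-step-ahead conditional mean is
  E[X_{t+1} | X_t, ...] = c + sum_i phi_i X_{t+1-i}.
Substitute known values:
  E[X_{t+1} | ...] = (0.08) * (4) + (0.143) * (3)
                   = 0.7490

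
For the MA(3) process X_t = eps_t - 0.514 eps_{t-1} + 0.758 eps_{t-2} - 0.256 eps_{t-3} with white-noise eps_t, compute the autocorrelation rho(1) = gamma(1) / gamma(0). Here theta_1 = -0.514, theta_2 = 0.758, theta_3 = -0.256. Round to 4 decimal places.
\rho(1) = -0.5764

For an MA(q) process with theta_0 = 1, the autocovariance is
  gamma(k) = sigma^2 * sum_{i=0..q-k} theta_i * theta_{i+k},
and rho(k) = gamma(k) / gamma(0). Sigma^2 cancels.
  numerator   = (1)*(-0.514) + (-0.514)*(0.758) + (0.758)*(-0.256) = -1.09766.
  denominator = (1)^2 + (-0.514)^2 + (0.758)^2 + (-0.256)^2 = 1.904296.
  rho(1) = -1.09766 / 1.904296 = -0.5764.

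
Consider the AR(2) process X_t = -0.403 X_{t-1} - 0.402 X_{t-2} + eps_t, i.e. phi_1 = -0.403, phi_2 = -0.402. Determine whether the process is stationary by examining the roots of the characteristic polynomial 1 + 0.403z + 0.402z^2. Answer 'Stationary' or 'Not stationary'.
\text{Stationary}

The AR(p) characteristic polynomial is P(z) = 1 + 0.403z + 0.402z^2.
Stationarity requires all roots to lie outside the unit circle, i.e. |z| > 1 for every root.
Set 1 + (0.403) z + (0.402) z^2 = 0, i.e. a z^2 + b z + c = 0 with a = 0.402, b = 0.403, c = 1.
Discriminant D = b^2 - 4ac = (0.403)^2 - 4*(0.402)*1 = 0.162409 - (1.608) = -1.445591.
D < 0, so the roots are the complex-conjugate pair z = (-b +/- i sqrt(-D)) / (2a) = -0.5012 +/- 1.4954i.
For a conjugate pair |z|^2 = z * conj(z) = (product of roots) = c/a = 1/(0.402) = 2.487562, so |z| = sqrt(2.487562) = 1.5772 for both roots.
Moduli of all roots: 1.5772, 1.5772.
All moduli strictly greater than 1? Yes.
Verdict: Stationary.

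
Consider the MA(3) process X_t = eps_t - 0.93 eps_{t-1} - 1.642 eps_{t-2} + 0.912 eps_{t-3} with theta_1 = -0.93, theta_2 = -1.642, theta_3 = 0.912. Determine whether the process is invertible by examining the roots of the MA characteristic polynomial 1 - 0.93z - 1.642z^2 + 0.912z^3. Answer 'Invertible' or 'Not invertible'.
\text{Not invertible}

The MA(q) characteristic polynomial is P(z) = 1 - 0.93z - 1.642z^2 + 0.912z^3.
Invertibility requires all roots to lie outside the unit circle, i.e. |z| > 1 for every root.
Degree 3: look for a simple real root z0 first, then factor out (1 - z/z0) and solve the remaining quadratic.
Testing z0 = 0.625: P(0.625) = 1 + (-0.93)(0.625) + (-1.642)(0.625)^2 + (0.912)(0.625)^3
  = 1 + (-0.58125) + (-0.641406) + (0.222656) = 0.  So z_0 = 0.625 is a root, |z_0| = 0.625.
Divide out the factor (1 - 1.6 z) = (1 - z/z0) (since 1/z0 = 1.6):
  P(z) = (1 - 1.6 z)(1 + (0.67) z + (-0.57) z^2)
  [check: z-coef 0.67 - (1.6) = -0.93; z^2-coef -0.57 - (1.6)(0.67) = -1.642; z^3-coef -(1.6)(-0.57) = 0.912.]
Remaining roots from the quadratic factor 1 + (0.67) z + (-0.57) z^2:
  Set 1 + (0.67) z + (-0.57) z^2 = 0, i.e. a z^2 + b z + c = 0 with a = -0.57, b = 0.67, c = 1.
  Discriminant D = b^2 - 4ac = (0.67)^2 - 4*(-0.57)*1 = 0.4489 - (-2.28) = 2.7289.
  D >= 0, so the roots are real: z = (-b +/- sqrt(D)) / (2a) = (-0.67 +/- 1.651938) / (-1.14).
    z_1 = (-0.67 + 1.651938) / (-1.14) = -0.8613,   |z_1| = 0.8613.
    z_2 = (-0.67 - 1.651938) / (-1.14) = 2.0368,   |z_2| = 2.0368.
Moduli of all roots: 0.6250, 0.8613, 2.0368.
All moduli strictly greater than 1? No.
Verdict: Not invertible.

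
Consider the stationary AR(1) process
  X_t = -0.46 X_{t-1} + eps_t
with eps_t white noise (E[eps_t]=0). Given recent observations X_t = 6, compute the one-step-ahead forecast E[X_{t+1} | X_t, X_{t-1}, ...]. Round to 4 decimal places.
E[X_{t+1} \mid \mathcal F_t] = -2.7600

For an AR(p) model X_t = c + sum_i phi_i X_{t-i} + eps_t, the
one-step-ahead conditional mean is
  E[X_{t+1} | X_t, ...] = c + sum_i phi_i X_{t+1-i}.
Substitute known values:
  E[X_{t+1} | ...] = (-0.46) * (6)
                   = -2.7600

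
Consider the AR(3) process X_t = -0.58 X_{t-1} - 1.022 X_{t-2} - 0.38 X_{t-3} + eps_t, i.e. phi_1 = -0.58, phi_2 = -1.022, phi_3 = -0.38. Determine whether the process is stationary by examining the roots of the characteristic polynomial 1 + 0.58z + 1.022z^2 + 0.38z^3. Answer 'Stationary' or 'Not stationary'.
\text{Stationary}

The AR(p) characteristic polynomial is P(z) = 1 + 0.58z + 1.022z^2 + 0.38z^3.
Stationarity requires all roots to lie outside the unit circle, i.e. |z| > 1 for every root.
Degree 3: look for a simple real root z0 first, then factor out (1 - z/z0) and solve the remaining quadratic.
Testing z0 = -2.5: P(-2.5) = 1 + (0.58)(-2.5) + (1.022)(-2.5)^2 + (0.38)(-2.5)^3
  = 1 + (-1.45) + (6.3875) + (-5.9375) = 0.  So z_0 = -2.5 is a root, |z_0| = 2.5.
Divide out the factor (1 + 0.4 z) = (1 - z/z0) (since 1/z0 = -0.4):
  P(z) = (1 + 0.4 z)(1 + (0.18) z + (0.95) z^2)
  [check: z-coef 0.18 - (-0.4) = 0.58; z^2-coef 0.95 - (-0.4)(0.18) = 1.022; z^3-coef -(-0.4)(0.95) = 0.38.]
Remaining roots from the quadratic factor 1 + (0.18) z + (0.95) z^2:
  Set 1 + (0.18) z + (0.95) z^2 = 0, i.e. a z^2 + b z + c = 0 with a = 0.95, b = 0.18, c = 1.
  Discriminant D = b^2 - 4ac = (0.18)^2 - 4*(0.95)*1 = 0.0324 - (3.8) = -3.7676.
  D < 0, so the roots are the complex-conjugate pair z = (-b +/- i sqrt(-D)) / (2a) = -0.0947 +/- 1.0216i.
  For a conjugate pair |z|^2 = z * conj(z) = (product of roots) = c/a = 1/(0.95) = 1.052632, so |z| = sqrt(1.052632) = 1.026 for both roots.
Moduli of all roots: 2.5000, 1.0260, 1.0260.
All moduli strictly greater than 1? Yes.
Verdict: Stationary.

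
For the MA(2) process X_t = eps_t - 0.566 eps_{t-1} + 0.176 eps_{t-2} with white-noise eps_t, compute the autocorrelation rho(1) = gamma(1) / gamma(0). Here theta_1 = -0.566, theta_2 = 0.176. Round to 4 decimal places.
\rho(1) = -0.4926

For an MA(q) process with theta_0 = 1, the autocovariance is
  gamma(k) = sigma^2 * sum_{i=0..q-k} theta_i * theta_{i+k},
and rho(k) = gamma(k) / gamma(0). Sigma^2 cancels.
  numerator   = (1)*(-0.566) + (-0.566)*(0.176) = -0.665616.
  denominator = (1)^2 + (-0.566)^2 + (0.176)^2 = 1.351332.
  rho(1) = -0.665616 / 1.351332 = -0.4926.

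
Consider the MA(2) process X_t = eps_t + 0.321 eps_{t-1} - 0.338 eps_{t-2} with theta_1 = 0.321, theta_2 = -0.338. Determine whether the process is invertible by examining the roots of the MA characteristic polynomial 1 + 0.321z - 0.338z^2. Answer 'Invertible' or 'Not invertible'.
\text{Invertible}

The MA(q) characteristic polynomial is P(z) = 1 + 0.321z - 0.338z^2.
Invertibility requires all roots to lie outside the unit circle, i.e. |z| > 1 for every root.
Set 1 + (0.321) z + (-0.338) z^2 = 0, i.e. a z^2 + b z + c = 0 with a = -0.338, b = 0.321, c = 1.
Discriminant D = b^2 - 4ac = (0.321)^2 - 4*(-0.338)*1 = 0.103041 - (-1.352) = 1.455041.
D >= 0, so the roots are real: z = (-b +/- sqrt(D)) / (2a) = (-0.321 +/- 1.206251) / (-0.676).
  z_1 = (-0.321 + 1.206251) / (-0.676) = -1.3095,   |z_1| = 1.3095.
  z_2 = (-0.321 - 1.206251) / (-0.676) = 2.2592,   |z_2| = 2.2592.
Moduli of all roots: 1.3095, 2.2592.
All moduli strictly greater than 1? Yes.
Verdict: Invertible.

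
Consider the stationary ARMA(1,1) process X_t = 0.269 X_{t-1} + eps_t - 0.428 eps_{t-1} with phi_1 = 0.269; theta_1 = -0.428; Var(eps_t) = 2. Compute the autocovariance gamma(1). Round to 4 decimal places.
\gamma(1) = -0.3033

Multiply the model equation by X_{t-k} and take expectations. With theta_0 = psi_0 = 1 and psi_j the MA(infinity) weights, this gives
  gamma(k) - sum_i phi_i gamma(k-i) = c_k,
  c_k = sigma^2 * sum_{j=k..q} theta_j psi_{j-k}   (c_k = 0 for k > q),
using gamma(-m) = gamma(m).
psi-weights needed (psi_j = theta_j + sum_i phi_i psi_{j-i}):
  psi_1 = theta_1 + phi_1 = -0.428 + (0.269) = -0.159
Right-hand sides:
  c_0 = sigma^2 (1 + theta_1 psi_1) = 2 * (1 + (-0.428)(-0.159)) = 2 * 1.068052 = 2.136104
  c_1 = sigma^2 theta_1 = 2 * (-0.428) = -0.856
  c_2 = 0
Equations for k = 0 and k = 1 (AR order 1):
  gamma(0) = phi_1 gamma(1) + c_0
  gamma(1) = phi_1 gamma(0) + c_1
Substituting the second into the first: gamma(0) (1 - phi_1^2) = c_0 + phi_1 c_1, so
  gamma(0) = (c_0 + phi_1 c_1) / (1 - phi_1^2) = (2.136104 + (0.269)(-0.856)) / (1 - (0.269)^2) = 1.90584 / 0.927639 = 2.054506.
  gamma(1) = phi_1 gamma(0) + c_1 = (0.269)(2.054506) + (-0.856) = -0.303338.
Therefore gamma(1) = -0.3033 (to 4 decimal places).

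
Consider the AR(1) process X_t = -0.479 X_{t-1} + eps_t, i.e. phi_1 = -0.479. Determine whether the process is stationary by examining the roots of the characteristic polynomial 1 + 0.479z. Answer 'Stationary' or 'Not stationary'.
\text{Stationary}

The AR(p) characteristic polynomial is P(z) = 1 + 0.479z.
Stationarity requires all roots to lie outside the unit circle, i.e. |z| > 1 for every root.
This is linear in z: 1 + (0.479) z = 0  =>  z = -1/(0.479) = -2.087683,  |z| = 2.087683.
Moduli of all roots: 2.0877.
All moduli strictly greater than 1? Yes.
Verdict: Stationary.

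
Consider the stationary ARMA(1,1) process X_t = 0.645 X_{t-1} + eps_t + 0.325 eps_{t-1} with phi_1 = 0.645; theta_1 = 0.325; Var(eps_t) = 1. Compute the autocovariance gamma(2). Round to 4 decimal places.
\gamma(2) = 1.2959

Multiply the model equation by X_{t-k} and take expectations. With theta_0 = psi_0 = 1 and psi_j the MA(infinity) weights, this gives
  gamma(k) - sum_i phi_i gamma(k-i) = c_k,
  c_k = sigma^2 * sum_{j=k..q} theta_j psi_{j-k}   (c_k = 0 for k > q),
using gamma(-m) = gamma(m).
psi-weights needed (psi_j = theta_j + sum_i phi_i psi_{j-i}):
  psi_1 = theta_1 + phi_1 = 0.325 + (0.645) = 0.97
Right-hand sides:
  c_0 = sigma^2 (1 + theta_1 psi_1) = 1 * (1 + (0.325)(0.97)) = 1 * 1.31525 = 1.31525
  c_1 = sigma^2 theta_1 = 1 * (0.325) = 0.325
  c_2 = 0
Equations for k = 0 and k = 1 (AR order 1):
  gamma(0) = phi_1 gamma(1) + c_0
  gamma(1) = phi_1 gamma(0) + c_1
Substituting the second into the first: gamma(0) (1 - phi_1^2) = c_0 + phi_1 c_1, so
  gamma(0) = (c_0 + phi_1 c_1) / (1 - phi_1^2) = (1.31525 + (0.645)(0.325)) / (1 - (0.645)^2) = 1.524875 / 0.583975 = 2.611199.
  gamma(1) = phi_1 gamma(0) + c_1 = (0.645)(2.611199) + (0.325) = 2.009223.
For k = 2 (> q): gamma(2) = phi_1 gamma(1) = (0.645)(2.009223) = 1.295949.
Therefore gamma(2) = 1.2959 (to 4 decimal places).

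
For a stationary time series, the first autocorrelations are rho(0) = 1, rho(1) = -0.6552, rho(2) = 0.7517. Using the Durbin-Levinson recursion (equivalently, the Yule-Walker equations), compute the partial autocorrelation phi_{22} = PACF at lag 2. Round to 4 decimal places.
\phi_{22} = 0.5649

The PACF at lag k is phi_{kk}, the last component of the solution
to the Yule-Walker system G_k phi = r_k where
  (G_k)_{ij} = rho(|i - j|), (r_k)_i = rho(i), i,j = 1..k.
Equivalently, Durbin-Levinson gives phi_{kk} iteratively:
  phi_{11} = rho(1)
  phi_{kk} = [rho(k) - sum_{j=1..k-1} phi_{k-1,j} rho(k-j)]
            / [1 - sum_{j=1..k-1} phi_{k-1,j} rho(j)],
  phi_{k,j} = phi_{k-1,j} - phi_{kk} phi_{k-1,k-j},  j = 1..k-1.
Step k = 1:
  phi_11 = rho(1) = -0.6552.
Step k = 2:
  phi_22 = [rho(2) - phi_11 rho(1)] / [1 - phi_11 rho(1)] = [0.7517 - (-0.6552)(-0.6552)] / [1 - (-0.6552)(-0.6552)]
         = 0.32241296 / 0.57071296 = 0.5649.
Therefore phi_{22} = 0.5649.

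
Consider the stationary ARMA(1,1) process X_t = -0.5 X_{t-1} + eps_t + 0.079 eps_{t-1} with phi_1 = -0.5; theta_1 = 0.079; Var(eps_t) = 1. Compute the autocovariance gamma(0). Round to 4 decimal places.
\gamma(0) = 1.2363

Multiply the model equation by X_{t-k} and take expectations. With theta_0 = psi_0 = 1 and psi_j the MA(infinity) weights, this gives
  gamma(k) - sum_i phi_i gamma(k-i) = c_k,
  c_k = sigma^2 * sum_{j=k..q} theta_j psi_{j-k}   (c_k = 0 for k > q),
using gamma(-m) = gamma(m).
psi-weights needed (psi_j = theta_j + sum_i phi_i psi_{j-i}):
  psi_1 = theta_1 + phi_1 = 0.079 + (-0.5) = -0.421
Right-hand sides:
  c_0 = sigma^2 (1 + theta_1 psi_1) = 1 * (1 + (0.079)(-0.421)) = 1 * 0.966741 = 0.966741
  c_1 = sigma^2 theta_1 = 1 * (0.079) = 0.079
  c_2 = 0
Equations for k = 0 and k = 1 (AR order 1):
  gamma(0) = phi_1 gamma(1) + c_0
  gamma(1) = phi_1 gamma(0) + c_1
Substituting the second into the first: gamma(0) (1 - phi_1^2) = c_0 + phi_1 c_1, so
  gamma(0) = (c_0 + phi_1 c_1) / (1 - phi_1^2) = (0.966741 + (-0.5)(0.079)) / (1 - (-0.5)^2) = 0.927241 / 0.75 = 1.236321.
Therefore gamma(0) = 1.2363 (to 4 decimal places).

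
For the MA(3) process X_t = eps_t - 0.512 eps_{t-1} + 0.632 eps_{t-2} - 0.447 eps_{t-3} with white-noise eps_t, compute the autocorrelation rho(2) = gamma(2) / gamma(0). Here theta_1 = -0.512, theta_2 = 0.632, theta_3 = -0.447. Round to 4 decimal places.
\rho(2) = 0.4625

For an MA(q) process with theta_0 = 1, the autocovariance is
  gamma(k) = sigma^2 * sum_{i=0..q-k} theta_i * theta_{i+k},
and rho(k) = gamma(k) / gamma(0). Sigma^2 cancels.
  numerator   = (1)*(0.632) + (-0.512)*(-0.447) = 0.860864.
  denominator = (1)^2 + (-0.512)^2 + (0.632)^2 + (-0.447)^2 = 1.861377.
  rho(2) = 0.860864 / 1.861377 = 0.4625.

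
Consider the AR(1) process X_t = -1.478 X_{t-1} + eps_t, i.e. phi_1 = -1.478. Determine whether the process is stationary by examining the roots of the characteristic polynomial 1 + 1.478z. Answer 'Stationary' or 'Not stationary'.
\text{Not stationary}

The AR(p) characteristic polynomial is P(z) = 1 + 1.478z.
Stationarity requires all roots to lie outside the unit circle, i.e. |z| > 1 for every root.
This is linear in z: 1 + (1.478) z = 0  =>  z = -1/(1.478) = -0.67659,  |z| = 0.67659.
Moduli of all roots: 0.6766.
All moduli strictly greater than 1? No.
Verdict: Not stationary.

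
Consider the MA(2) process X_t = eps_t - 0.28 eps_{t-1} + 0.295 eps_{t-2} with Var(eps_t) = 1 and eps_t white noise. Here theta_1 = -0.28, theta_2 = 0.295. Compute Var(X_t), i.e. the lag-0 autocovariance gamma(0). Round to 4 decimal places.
\gamma(0) = 1.1654

For an MA(q) process X_t = eps_t + sum_i theta_i eps_{t-i} with
Var(eps_t) = sigma^2, the variance is
  gamma(0) = sigma^2 * (1 + sum_i theta_i^2).
  sum_i theta_i^2 = (-0.28)^2 + (0.295)^2 = 0.0784 + 0.087025 = 0.165425.
  gamma(0) = 1 * (1 + 0.165425) = 1 * 1.165425 = 1.165425, which rounds to 1.1654.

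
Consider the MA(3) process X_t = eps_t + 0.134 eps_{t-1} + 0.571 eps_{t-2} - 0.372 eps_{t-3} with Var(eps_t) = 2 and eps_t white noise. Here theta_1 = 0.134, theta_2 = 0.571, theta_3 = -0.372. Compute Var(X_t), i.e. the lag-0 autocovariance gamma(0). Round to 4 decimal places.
\gamma(0) = 2.9648

For an MA(q) process X_t = eps_t + sum_i theta_i eps_{t-i} with
Var(eps_t) = sigma^2, the variance is
  gamma(0) = sigma^2 * (1 + sum_i theta_i^2).
  sum_i theta_i^2 = (0.134)^2 + (0.571)^2 + (-0.372)^2 = 0.017956 + 0.326041 + 0.138384 = 0.482381.
  gamma(0) = 2 * (1 + 0.482381) = 2 * 1.482381 = 2.964762, which rounds to 2.9648.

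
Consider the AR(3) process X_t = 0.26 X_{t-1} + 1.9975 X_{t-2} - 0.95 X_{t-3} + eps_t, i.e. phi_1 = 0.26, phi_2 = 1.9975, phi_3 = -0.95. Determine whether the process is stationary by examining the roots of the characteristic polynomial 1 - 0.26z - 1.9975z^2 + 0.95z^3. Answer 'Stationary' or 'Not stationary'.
\text{Not stationary}

The AR(p) characteristic polynomial is P(z) = 1 - 0.26z - 1.9975z^2 + 0.95z^3.
Stationarity requires all roots to lie outside the unit circle, i.e. |z| > 1 for every root.
Degree 3: look for a simple real root z0 first, then factor out (1 - z/z0) and solve the remaining quadratic.
Testing z0 = 0.8: P(0.8) = 1 + (-0.26)(0.8) + (-1.9975)(0.8)^2 + (0.95)(0.8)^3
  = 1 + (-0.208) + (-1.2784) + (0.4864) = 0.  So z_0 = 0.8 is a root, |z_0| = 0.8.
Divide out the factor (1 - 1.25 z) = (1 - z/z0) (since 1/z0 = 1.25):
  P(z) = (1 - 1.25 z)(1 + (0.99) z + (-0.76) z^2)
  [check: z-coef 0.99 - (1.25) = -0.26; z^2-coef -0.76 - (1.25)(0.99) = -1.9975; z^3-coef -(1.25)(-0.76) = 0.95.]
Remaining roots from the quadratic factor 1 + (0.99) z + (-0.76) z^2:
  Set 1 + (0.99) z + (-0.76) z^2 = 0, i.e. a z^2 + b z + c = 0 with a = -0.76, b = 0.99, c = 1.
  Discriminant D = b^2 - 4ac = (0.99)^2 - 4*(-0.76)*1 = 0.9801 - (-3.04) = 4.0201.
  D >= 0, so the roots are real: z = (-b +/- sqrt(D)) / (2a) = (-0.99 +/- 2.005019) / (-1.52).
    z_1 = (-0.99 + 2.005019) / (-1.52) = -0.6678,   |z_1| = 0.6678.
    z_2 = (-0.99 - 2.005019) / (-1.52) = 1.9704,   |z_2| = 1.9704.
Moduli of all roots: 0.8000, 0.6678, 1.9704.
All moduli strictly greater than 1? No.
Verdict: Not stationary.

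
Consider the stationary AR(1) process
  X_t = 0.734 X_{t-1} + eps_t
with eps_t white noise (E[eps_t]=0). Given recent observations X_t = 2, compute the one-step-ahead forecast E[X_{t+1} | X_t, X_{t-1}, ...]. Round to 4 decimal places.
E[X_{t+1} \mid \mathcal F_t] = 1.4680

For an AR(p) model X_t = c + sum_i phi_i X_{t-i} + eps_t, the
one-step-ahead conditional mean is
  E[X_{t+1} | X_t, ...] = c + sum_i phi_i X_{t+1-i}.
Substitute known values:
  E[X_{t+1} | ...] = (0.734) * (2)
                   = 1.4680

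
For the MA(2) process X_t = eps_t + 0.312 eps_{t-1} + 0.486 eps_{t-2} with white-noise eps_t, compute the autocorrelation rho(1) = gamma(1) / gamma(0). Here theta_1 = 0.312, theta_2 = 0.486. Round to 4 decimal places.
\rho(1) = 0.3477

For an MA(q) process with theta_0 = 1, the autocovariance is
  gamma(k) = sigma^2 * sum_{i=0..q-k} theta_i * theta_{i+k},
and rho(k) = gamma(k) / gamma(0). Sigma^2 cancels.
  numerator   = (1)*(0.312) + (0.312)*(0.486) = 0.463632.
  denominator = (1)^2 + (0.312)^2 + (0.486)^2 = 1.33354.
  rho(1) = 0.463632 / 1.33354 = 0.3477.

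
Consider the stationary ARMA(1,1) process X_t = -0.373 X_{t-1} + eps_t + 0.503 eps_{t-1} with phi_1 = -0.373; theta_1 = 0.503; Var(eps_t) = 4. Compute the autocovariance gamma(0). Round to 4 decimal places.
\gamma(0) = 4.0785

Multiply the model equation by X_{t-k} and take expectations. With theta_0 = psi_0 = 1 and psi_j the MA(infinity) weights, this gives
  gamma(k) - sum_i phi_i gamma(k-i) = c_k,
  c_k = sigma^2 * sum_{j=k..q} theta_j psi_{j-k}   (c_k = 0 for k > q),
using gamma(-m) = gamma(m).
psi-weights needed (psi_j = theta_j + sum_i phi_i psi_{j-i}):
  psi_1 = theta_1 + phi_1 = 0.503 + (-0.373) = 0.13
Right-hand sides:
  c_0 = sigma^2 (1 + theta_1 psi_1) = 4 * (1 + (0.503)(0.13)) = 4 * 1.06539 = 4.26156
  c_1 = sigma^2 theta_1 = 4 * (0.503) = 2.012
  c_2 = 0
Equations for k = 0 and k = 1 (AR order 1):
  gamma(0) = phi_1 gamma(1) + c_0
  gamma(1) = phi_1 gamma(0) + c_1
Substituting the second into the first: gamma(0) (1 - phi_1^2) = c_0 + phi_1 c_1, so
  gamma(0) = (c_0 + phi_1 c_1) / (1 - phi_1^2) = (4.26156 + (-0.373)(2.012)) / (1 - (-0.373)^2) = 3.511084 / 0.860871 = 4.078525.
Therefore gamma(0) = 4.0785 (to 4 decimal places).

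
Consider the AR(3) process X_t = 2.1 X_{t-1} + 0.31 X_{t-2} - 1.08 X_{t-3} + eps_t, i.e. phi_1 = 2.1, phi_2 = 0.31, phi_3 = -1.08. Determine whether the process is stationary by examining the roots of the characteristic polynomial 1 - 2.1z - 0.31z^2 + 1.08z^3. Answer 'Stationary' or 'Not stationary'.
\text{Not stationary}

The AR(p) characteristic polynomial is P(z) = 1 - 2.1z - 0.31z^2 + 1.08z^3.
Stationarity requires all roots to lie outside the unit circle, i.e. |z| > 1 for every root.
Degree 3: look for a simple real root z0 first, then factor out (1 - z/z0) and solve the remaining quadratic.
Testing z0 = 1.25: P(1.25) = 1 + (-2.1)(1.25) + (-0.31)(1.25)^2 + (1.08)(1.25)^3
  = 1 + (-2.625) + (-0.484375) + (2.109375) = 0.  So z_0 = 1.25 is a root, |z_0| = 1.25.
Divide out the factor (1 - 0.8 z) = (1 - z/z0) (since 1/z0 = 0.8):
  P(z) = (1 - 0.8 z)(1 + (-1.3) z + (-1.35) z^2)
  [check: z-coef -1.3 - (0.8) = -2.1; z^2-coef -1.35 - (0.8)(-1.3) = -0.31; z^3-coef -(0.8)(-1.35) = 1.08.]
Remaining roots from the quadratic factor 1 + (-1.3) z + (-1.35) z^2:
  Set 1 + (-1.3) z + (-1.35) z^2 = 0, i.e. a z^2 + b z + c = 0 with a = -1.35, b = -1.3, c = 1.
  Discriminant D = b^2 - 4ac = (-1.3)^2 - 4*(-1.35)*1 = 1.69 - (-5.4) = 7.09.
  D >= 0, so the roots are real: z = (-b +/- sqrt(D)) / (2a) = (1.3 +/- 2.662705) / (-2.7).
    z_1 = (1.3 + 2.662705) / (-2.7) = -1.4677,   |z_1| = 1.4677.
    z_2 = (1.3 - 2.662705) / (-2.7) = 0.5047,   |z_2| = 0.5047.
Moduli of all roots: 1.2500, 1.4677, 0.5047.
All moduli strictly greater than 1? No.
Verdict: Not stationary.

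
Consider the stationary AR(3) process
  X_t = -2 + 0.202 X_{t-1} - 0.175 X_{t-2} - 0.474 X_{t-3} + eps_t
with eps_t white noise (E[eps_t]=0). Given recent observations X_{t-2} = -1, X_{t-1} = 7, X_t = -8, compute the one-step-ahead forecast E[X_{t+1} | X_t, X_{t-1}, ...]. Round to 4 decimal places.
E[X_{t+1} \mid \mathcal F_t] = -4.3670

For an AR(p) model X_t = c + sum_i phi_i X_{t-i} + eps_t, the
one-step-ahead conditional mean is
  E[X_{t+1} | X_t, ...] = c + sum_i phi_i X_{t+1-i}.
Substitute known values:
  E[X_{t+1} | ...] = -2 + (0.202) * (-8) + (-0.175) * (7) + (-0.474) * (-1)
                   = -4.3670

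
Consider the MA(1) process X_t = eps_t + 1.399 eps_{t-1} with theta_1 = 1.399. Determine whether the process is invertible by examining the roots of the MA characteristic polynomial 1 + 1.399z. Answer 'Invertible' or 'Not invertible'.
\text{Not invertible}

The MA(q) characteristic polynomial is P(z) = 1 + 1.399z.
Invertibility requires all roots to lie outside the unit circle, i.e. |z| > 1 for every root.
This is linear in z: 1 + (1.399) z = 0  =>  z = -1/(1.399) = -0.714796,  |z| = 0.714796.
Moduli of all roots: 0.7148.
All moduli strictly greater than 1? No.
Verdict: Not invertible.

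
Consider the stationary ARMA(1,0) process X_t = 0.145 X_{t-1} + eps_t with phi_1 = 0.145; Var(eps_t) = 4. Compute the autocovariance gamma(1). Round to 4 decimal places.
\gamma(1) = 0.5925

Multiply the model equation by X_{t-k} and take expectations. With theta_0 = psi_0 = 1 and psi_j the MA(infinity) weights, this gives
  gamma(k) - sum_i phi_i gamma(k-i) = c_k,
  c_k = sigma^2 * sum_{j=k..q} theta_j psi_{j-k}   (c_k = 0 for k > q),
using gamma(-m) = gamma(m).
Pure AR (q = 0): c_0 = sigma^2 = 4, c_k = 0 for k >= 1.
Equations for k = 0 and k = 1 (AR order 1):
  gamma(0) = phi_1 gamma(1) + c_0
  gamma(1) = phi_1 gamma(0) + c_1
Substituting the second into the first: gamma(0) (1 - phi_1^2) = c_0 + phi_1 c_1, so
  gamma(0) = c_0 / (1 - phi_1^2) = 4 / (1 - (0.145)^2) = 4 / 0.978975 = 4.085906.
  gamma(1) = phi_1 gamma(0) = (0.145)(4.085906) = 0.592456.
Therefore gamma(1) = 0.5925 (to 4 decimal places).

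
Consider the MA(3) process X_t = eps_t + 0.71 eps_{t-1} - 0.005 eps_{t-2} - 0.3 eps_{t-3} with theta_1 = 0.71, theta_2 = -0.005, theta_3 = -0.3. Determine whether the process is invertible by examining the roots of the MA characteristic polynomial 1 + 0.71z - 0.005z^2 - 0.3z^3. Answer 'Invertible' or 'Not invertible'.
\text{Invertible}

The MA(q) characteristic polynomial is P(z) = 1 + 0.71z - 0.005z^2 - 0.3z^3.
Invertibility requires all roots to lie outside the unit circle, i.e. |z| > 1 for every root.
Degree 3: look for a simple real root z0 first, then factor out (1 - z/z0) and solve the remaining quadratic.
Testing z0 = 2: P(2) = 1 + (0.71)(2) + (-0.005)(2)^2 + (-0.3)(2)^3
  = 1 + (1.42) + (-0.02) + (-2.4) = 0.  So z_0 = 2 is a root, |z_0| = 2.
Divide out the factor (1 - 0.5 z) = (1 - z/z0) (since 1/z0 = 0.5):
  P(z) = (1 - 0.5 z)(1 + (1.21) z + (0.6) z^2)
  [check: z-coef 1.21 - (0.5) = 0.71; z^2-coef 0.6 - (0.5)(1.21) = -0.005; z^3-coef -(0.5)(0.6) = -0.3.]
Remaining roots from the quadratic factor 1 + (1.21) z + (0.6) z^2:
  Set 1 + (1.21) z + (0.6) z^2 = 0, i.e. a z^2 + b z + c = 0 with a = 0.6, b = 1.21, c = 1.
  Discriminant D = b^2 - 4ac = (1.21)^2 - 4*(0.6)*1 = 1.4641 - (2.4) = -0.9359.
  D < 0, so the roots are the complex-conjugate pair z = (-b +/- i sqrt(-D)) / (2a) = -1.0083 +/- 0.8062i.
  For a conjugate pair |z|^2 = z * conj(z) = (product of roots) = c/a = 1/(0.6) = 1.666667, so |z| = sqrt(1.666667) = 1.291 for both roots.
Moduli of all roots: 2.0000, 1.2910, 1.2910.
All moduli strictly greater than 1? Yes.
Verdict: Invertible.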